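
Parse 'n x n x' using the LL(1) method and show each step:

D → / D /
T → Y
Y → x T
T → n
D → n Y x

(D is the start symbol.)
LL(1) parsing maintains a stack (initially the start symbol over $) and the input. At each step: if the stack top is a terminal, match it against the current input token; if it is a non-terminal N, replace it with the RHS of M[N, lookahead] (the unique production whose predict set contains the lookahead).

Stack is shown with the top on the left.

Stack    Input      Action
--------------------------
D $      n x n x $  output D → n Y x
n Y x $  n x n x $  match 'n'
Y x $    x n x $    output Y → x T
x T x $  x n x $    match 'x'
T x $    n x $      output T → n
n x $    n x $      match 'n'
x $      x $        match 'x'
$        $          accept

The string is accepted.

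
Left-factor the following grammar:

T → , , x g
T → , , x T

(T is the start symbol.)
T → , , x T'
T' → g
T' → T

Left-factoring transforms A → αβ₁ | αβ₂ into A → αA' and A' → β₁ | β₂
(α is the longest common prefix among the alternatives). Repeat until
no nonterminal has two alternatives with a common prefix.

Round 1: T has alternatives sharing prefix ', , x'. Introduce T': T → , , x T'
  Add: T' → g
  Add: T' → T

No remaining common prefixes — done.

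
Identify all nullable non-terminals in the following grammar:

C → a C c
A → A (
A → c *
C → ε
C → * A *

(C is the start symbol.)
{ 'C' }

A non-terminal is nullable if it can derive ε (the empty string): either it has an ε-production, or it has a production whose right-hand side consists entirely of nullable non-terminals.

ε-productions: C → ε
So C is immediately nullable.
No further non-terminal can be added: every production for the remaining non-terminals contains a terminal or a non-nullable non-terminal.
Nullable = { 'C' }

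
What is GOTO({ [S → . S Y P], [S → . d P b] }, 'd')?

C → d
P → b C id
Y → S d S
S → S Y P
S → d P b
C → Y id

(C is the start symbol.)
GOTO(I, 'd') = CLOSURE({ [A → αX.β] : [A → α.Xβ] ∈ I, X = 'd' })

Items with dot before 'd', with the dot advanced:
  [S → . d P b] → [S → d . P b]
Closure of the advanced items:
  [S → d . P b] has the dot before P: add [P → . b C id]

GOTO = { [P → . b C id], [S → d . P b] }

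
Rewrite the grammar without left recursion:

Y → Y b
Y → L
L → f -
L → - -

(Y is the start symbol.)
Y → L Y'
Y' → b Y'
Y' → ε
L → f -
L → - -

Y is directly left-recursive. The standard transformation for
  A → A α₁ | ... | A α_m | β₁ | ... | β_n
is
  A  → β₁ A' | ... | β_n A'
  A' → α₁ A' | ... | α_m A' | ε

Y → L becomes Y → L Y'
Y → Y b becomes Y' → b Y'
Add Y' → ε

Productions for other non-terminals are unchanged:
  L → f -
  L → - -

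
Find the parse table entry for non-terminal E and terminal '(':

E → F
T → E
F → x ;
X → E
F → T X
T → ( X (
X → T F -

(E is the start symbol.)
E → F

To find M[E, '('], we find productions for E where '(' is in the predict set (PREDICT(N → α) = (FIRST(α) \ {ε}) ∪ (FOLLOW(N) if α ⇒* ε)).

Relevant sets:
  FIRST(F) = { '(', 'x' }

E → F: PREDICT = { '(', 'x' }
  '(' is in predict set, so this production goes in M[E, '(']

M[E, '('] = E → F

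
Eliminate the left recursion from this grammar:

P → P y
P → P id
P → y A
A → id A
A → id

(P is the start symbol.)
P is directly left-recursive. The standard transformation for
  A → A α₁ | ... | A α_m | β₁ | ... | β_n
is
  A  → β₁ A' | ... | β_n A'
  A' → α₁ A' | ... | α_m A' | ε

P → y A becomes P → y A P'
P → P y becomes P' → y P'
P → P id becomes P' → id P'
Add P' → ε

Productions for other non-terminals are unchanged:
  A → id A
  A → id

Resulting grammar:
P → y A P'
P' → y P'
P' → id P'
P' → ε
A → id A
A → id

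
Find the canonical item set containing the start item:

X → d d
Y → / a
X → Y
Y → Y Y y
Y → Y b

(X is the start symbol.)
First, augment the grammar with X' → X
I₀ = CLOSURE({ [X' → . X] }):
  [X' → . X] has the dot before X: add [X → . d d], [X → . Y]
  [X → . Y] has the dot before Y: add [Y → . / a], [Y → . Y Y y], [Y → . Y b]
No further items can be added.

I₀ = { [X → . Y], [X → . d d], [X' → . X], [Y → . / a], [Y → . Y Y y], [Y → . Y b] }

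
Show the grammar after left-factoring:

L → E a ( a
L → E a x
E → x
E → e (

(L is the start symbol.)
Left-factoring transforms A → αβ₁ | αβ₂ into A → αA' and A' → β₁ | β₂
(α is the longest common prefix among the alternatives). Repeat until
no nonterminal has two alternatives with a common prefix.

Round 1: L has alternatives sharing prefix 'E a'. Introduce L': L → E a L'
  Add: L' → ( a
  Add: L' → x

No remaining common prefixes — done.

Resulting grammar:
L → E a L'
L' → ( a
L' → x
E → x
E → e (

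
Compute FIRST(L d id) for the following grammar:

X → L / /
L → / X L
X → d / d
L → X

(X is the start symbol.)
{ '/', 'd' }

FIRST sets of the non-terminals involved (from the grammar, by fixed-point iteration):
  FIRST(L) = { '/', 'd' }

To compute FIRST(L d id), process the symbols left to right:
Symbol L is a non-terminal. Add FIRST(L) \ {ε} = { '/', 'd' }
L is not nullable (ε ∉ FIRST(L)), so stop here.
FIRST(L d id) = { '/', 'd' }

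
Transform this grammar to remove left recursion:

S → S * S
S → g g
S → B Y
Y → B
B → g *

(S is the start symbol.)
S is directly left-recursive. The standard transformation for
  A → A α₁ | ... | A α_m | β₁ | ... | β_n
is
  A  → β₁ A' | ... | β_n A'
  A' → α₁ A' | ... | α_m A' | ε

S → g g becomes S → g g S'
S → B Y becomes S → B Y S'
S → S * S becomes S' → * S S'
Add S' → ε

Productions for other non-terminals are unchanged:
  Y → B
  B → g *

Resulting grammar:
S → g g S'
S → B Y S'
S' → * S S'
S' → ε
Y → B
B → g *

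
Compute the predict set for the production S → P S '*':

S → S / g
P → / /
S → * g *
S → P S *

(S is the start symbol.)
PREDICT(S → P S '*') = (FIRST(RHS) \ {ε}) ∪ (FOLLOW(S) if ε ∈ FIRST(RHS), i.e. RHS ⇒* ε)
FIRST(P) = { '/' }
FIRST(P S '*') = { '/' }
ε ∉ FIRST(P S '*'), so FOLLOW(S) is not added.
PREDICT(S → P S '*') = { '/' }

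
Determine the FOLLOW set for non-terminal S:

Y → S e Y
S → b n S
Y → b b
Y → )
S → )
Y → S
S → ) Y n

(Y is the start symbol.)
{ $, 'e', 'n' }

To compute FOLLOW(S), find every occurrence of S on a right-hand side N → α S β: add FIRST(β) \ {ε}, and if β is empty or nullable also add FOLLOW(N). Iterate to a fixed point.

In Y → S e Y: S is followed by e Y, add FIRST(e Y) \ {ε} = { 'e' }
In S → b n S: S is at the end; this adds FOLLOW(S) to itself — nothing new
In Y → S: S is at the end, add FOLLOW(Y)

The FOLLOW sets referred to above (computed the same way, to a fixed point):
  FOLLOW(Y) = { $, 'n' }

Taking the union: FOLLOW(S) = { $, 'e', 'n' }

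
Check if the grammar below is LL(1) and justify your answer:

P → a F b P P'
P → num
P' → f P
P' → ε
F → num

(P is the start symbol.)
A grammar is LL(1) if for each non-terminal N with multiple productions, the predict sets of those productions are pairwise disjoint, where PREDICT(N → α) = (FIRST(α) \ {ε}) ∪ (FOLLOW(N) if α ⇒* ε).

Relevant sets:
  FOLLOW(P') = { $, 'f' }

For P:
  PREDICT(P → a F b P P') = { 'a' }
  PREDICT(P → num) = { 'num' }
For P':
  PREDICT(P' → f P) = { 'f' }
  PREDICT(P' → ε) = { $, 'f' }
F has a single production, so nothing to check there.

Conflict found: Predict set conflict for P': { 'f' }
The grammar is NOT LL(1).

Answer: No. Predict set conflict for P': { 'f' }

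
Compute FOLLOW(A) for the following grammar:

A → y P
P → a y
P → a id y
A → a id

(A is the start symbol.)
To compute FOLLOW(A), find every occurrence of A on a right-hand side N → α A β: add FIRST(β) \ {ε}, and if β is empty or nullable also add FOLLOW(N). Iterate to a fixed point.

A is the start symbol, so $ ∈ FOLLOW(A).
A does not occur on any right-hand side.

Taking the union: FOLLOW(A) = { $ }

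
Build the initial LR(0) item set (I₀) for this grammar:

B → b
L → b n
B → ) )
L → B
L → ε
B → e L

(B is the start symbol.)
First, augment the grammar with B' → B
I₀ = CLOSURE({ [B' → . B] }):
  [B' → . B] has the dot before B: add [B → . b], [B → . ) )], [B → . e L]
No further items can be added.

I₀ = { [B → . ) )], [B → . b], [B → . e L], [B' → . B] }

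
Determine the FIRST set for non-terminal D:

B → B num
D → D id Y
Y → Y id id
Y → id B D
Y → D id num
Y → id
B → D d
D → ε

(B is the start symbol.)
{ 'id', ε }

From D → D id Y:
  - D is the symbol being defined: contributes nothing new
    D is nullable, so continue to the next symbol
  - id is a terminal: add 'id' and stop
From D → ε:
  - ε-production, so ε ∈ FIRST(D)

Collecting: FIRST(D) = { 'id', ε }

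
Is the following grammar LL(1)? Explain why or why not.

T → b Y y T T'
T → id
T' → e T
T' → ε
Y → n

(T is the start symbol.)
No. Predict set conflict for T': { 'e' }

A grammar is LL(1) if for each non-terminal N with multiple productions, the predict sets of those productions are pairwise disjoint, where PREDICT(N → α) = (FIRST(α) \ {ε}) ∪ (FOLLOW(N) if α ⇒* ε).

Relevant sets:
  FOLLOW(T') = { $, 'e' }

For T:
  PREDICT(T → b Y y T T') = { 'b' }
  PREDICT(T → id) = { 'id' }
For T':
  PREDICT(T' → e T) = { 'e' }
  PREDICT(T' → ε) = { $, 'e' }
Y has a single production, so nothing to check there.

Conflict found: Predict set conflict for T': { 'e' }
The grammar is NOT LL(1).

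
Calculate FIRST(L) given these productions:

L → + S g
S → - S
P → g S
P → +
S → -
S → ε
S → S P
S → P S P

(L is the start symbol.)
{ '+' }

To compute FIRST(L), examine every production with L on the left-hand side, reading each right-hand side left to right until a non-nullable symbol is reached.

From L → + S g:
  - '+' is a terminal: add '+' and stop

Collecting: FIRST(L) = { '+' }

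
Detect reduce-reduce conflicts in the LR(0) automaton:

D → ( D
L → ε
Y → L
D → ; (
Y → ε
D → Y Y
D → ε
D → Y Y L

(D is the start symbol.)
Augment with D' → D and build the canonical LR(0) collection (I0 = CLOSURE({[D' → . D]}), then GOTO on every symbol after a dot until no new states appear). It has 10 states:
  I0: { [D → . ( D], [D → . ; (], [D → . Y Y L], [D → . Y Y], [D → .], [D' → . D], [L → .], [Y → . L], [Y → .] }  — shift, 3 reduces
  I1: { [D → ( . D], [D → . ( D], [D → . ; (], [D → . Y Y L], [D → . Y Y], [D → .], [L → .], [Y → . L], [Y → .] }  — shift, 3 reduces
  I2: { [D → ; . (] }  — shift
  I3: { [D' → D .] }  — accept
  I4: { [Y → L .] }  — reduce
  I5: { [D → Y . Y L], [D → Y . Y], [L → .], [Y → . L], [Y → .] }  — 2 reduces
  I6: { [D → Y Y . L], [D → Y Y .], [L → .] }  — 2 reduces
  I7: { [D → Y Y L .] }  — reduce
  I8: { [D → ; ( .] }  — reduce
  I9: { [D → ( D .] }  — reduce

I0 contains complete items [D → .], [L → .], [Y → .] — reduce-reduce conflict.
I1 contains complete items [D → .], [L → .], [Y → .] — reduce-reduce conflict.
I5 contains complete items [L → .], [Y → .] — reduce-reduce conflict.
I6 contains complete items [D → Y Y .], [L → .] — reduce-reduce conflict.

Answer: Yes — I0: [D → .] vs [L → .]; I1: [D → .] vs [L → .]; I5: [L → .] vs [Y → .]; I6: [D → Y Y .] vs [L → .]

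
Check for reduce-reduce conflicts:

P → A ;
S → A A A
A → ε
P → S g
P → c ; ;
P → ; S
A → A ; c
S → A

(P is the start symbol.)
A reduce-reduce conflict occurs when an LR(0) state has two complete items [A → α .] and [B → β .] — both call for a reduction, and with no lookahead the parser cannot choose between them.

Augment with P' → P and build the canonical LR(0) collection (I0 = CLOSURE({[P' → . P]}), then GOTO on every symbol after a dot until no new states appear). It has 16 states:
  I0: { [A → . A ; c], [A → .], [P → . ; S], [P → . A ;], [P → . S g], [P → . c ; ;], [P' → . P], [S → . A A A], [S → . A] }  — shift, reduce
  I1: { [A → . A ; c], [A → .], [P → ; . S], [S → . A A A], [S → . A] }  — reduce
  I2: { [A → . A ; c], [A → .], [A → A . ; c], [P → A . ;], [S → A . A A], [S → A .] }  — shift, 2 reduces
  I3: { [P' → P .] }  — accept
  I4: { [P → S . g] }  — shift
  I5: { [P → c . ; ;] }  — shift
  I6: { [P → c ; . ;] }  — shift
  I7: { [P → c ; ; .] }  — reduce
  I8: { [P → S g .] }  — reduce
  I9: { [A → A ; . c], [P → A ; .] }  — shift, reduce
  I10: { [A → . A ; c], [A → .], [A → A . ; c], [S → A A . A] }  — shift, reduce
  I11: { [A → A ; . c] }  — shift
  I12: { [A → A . ; c], [S → A A A .] }  — shift, reduce
  I13: { [A → A ; c .] }  — reduce
  I14: { [A → . A ; c], [A → .], [A → A . ; c], [S → A . A A], [S → A .] }  — shift, 2 reduces
  I15: { [P → ; S .] }  — reduce

I2 contains complete items [A → .], [S → A .] — reduce-reduce conflict.
I14 contains complete items [A → .], [S → A .] — reduce-reduce conflict.

Answer: Yes — I2: [A → .] vs [S → A .]; I14: [A → .] vs [S → A .]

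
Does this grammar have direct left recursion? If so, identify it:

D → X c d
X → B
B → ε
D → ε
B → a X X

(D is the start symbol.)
No direct left recursion

Direct left recursion occurs when N → N α for some non-terminal N (the right-hand side begins with the left-hand side itself).

D → X c d: starts with X
X → B: starts with B
B → ε: starts with ε
D → ε: starts with ε
B → a X X: starts with a

No direct left recursion found.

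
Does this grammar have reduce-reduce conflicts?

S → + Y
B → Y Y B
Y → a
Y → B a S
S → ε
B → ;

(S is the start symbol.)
No reduce-reduce conflicts

A reduce-reduce conflict occurs when an LR(0) state has two complete items [A → α .] and [B → β .] — both call for a reduction, and with no lookahead the parser cannot choose between them.

Augment with S' → S and build the canonical LR(0) collection (I0 = CLOSURE({[S' → . S]}), then GOTO on every symbol after a dot until no new states appear). It has 11 states:
  I0: { [S → . + Y], [S → .], [S' → . S] }  — shift, reduce
  I1: { [B → . ;], [B → . Y Y B], [S → + . Y], [Y → . B a S], [Y → . a] }  — shift
  I2: { [S' → S .] }  — accept
  I3: { [B → ; .] }  — reduce
  I4: { [Y → B . a S] }  — shift
  I5: { [B → . ;], [B → . Y Y B], [B → Y . Y B], [S → + Y .], [Y → . B a S], [Y → . a] }  — shift, reduce
  I6: { [Y → a .] }  — reduce
  I7: { [B → . ;], [B → . Y Y B], [B → Y . Y B], [B → Y Y . B], [Y → . B a S], [Y → . a] }  — shift
  I8: { [B → Y Y B .], [Y → B . a S] }  — shift, reduce
  I9: { [S → . + Y], [S → .], [Y → B a . S] }  — shift, reduce
  I10: { [Y → B a S .] }  — reduce

No state contains more than one complete item.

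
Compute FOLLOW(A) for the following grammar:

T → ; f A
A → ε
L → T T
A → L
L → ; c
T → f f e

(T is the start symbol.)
In T → ; f A: A is at the end, add FOLLOW(T)

The FOLLOW sets referred to above (computed the same way, to a fixed point):
  FOLLOW(T) = { $, ';', 'f' }

Taking the union: FOLLOW(A) = { $, ';', 'f' }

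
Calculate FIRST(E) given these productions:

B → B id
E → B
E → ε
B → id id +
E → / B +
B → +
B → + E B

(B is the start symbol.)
FIRST sets of the other non-terminals involved (by the same procedure, iterated to a fixed point):
  FIRST(B) = { '+', 'id' }

From E → B:
  - B is a non-terminal: add FIRST(B) \ {ε} = { '+', 'id' }
    B is not nullable, so stop
From E → ε:
  - ε-production, so ε ∈ FIRST(E)
From E → / B +:
  - '/' is a terminal: add '/' and stop

Collecting: FIRST(E) = { '+', '/', 'id', ε }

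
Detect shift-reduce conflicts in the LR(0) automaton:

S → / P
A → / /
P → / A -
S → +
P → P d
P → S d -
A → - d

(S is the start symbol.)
A shift-reduce conflict occurs when an LR(0) state has both:
  - a complete (reduce) item [A → α .] (dot at the end), and
  - a shift item [B → β . c γ] (dot before a terminal).

Augment with S' → S and build the canonical LR(0) collection (I0 = CLOSURE({[S' → . S]}), then GOTO on every symbol after a dot until no new states appear). It has 16 states:
  I0: { [S → . +], [S → . / P], [S' → . S] }  — shift
  I1: { [S → + .] }  — reduce
  I2: { [P → . / A -], [P → . P d], [P → . S d -], [S → . +], [S → . / P], [S → / . P] }  — shift
  I3: { [S' → S .] }  — accept
  I4: { [A → . - d], [A → . / /], [P → . / A -], [P → . P d], [P → . S d -], [P → / . A -], [S → . +], [S → . / P], [S → / . P] }  — shift
  I5: { [P → P . d], [S → / P .] }  — shift, reduce
  I6: { [P → S . d -] }  — shift
  I7: { [P → S d . -] }  — shift
  I8: { [P → S d - .] }  — reduce
  I9: { [P → P d .] }  — reduce
  I10: { [A → - . d] }  — shift
  I11: { [A → . - d], [A → . / /], [A → / . /], [P → . / A -], [P → . P d], [P → . S d -], [P → / . A -], [S → . +], [S → . / P], [S → / . P] }  — shift
  I12: { [P → / A . -] }  — shift
  I13: { [P → / A - .] }  — reduce
  I14: { [A → . - d], [A → . / /], [A → / . /], [A → / / .], [P → . / A -], [P → . P d], [P → . S d -], [P → / . A -], [S → . +], [S → . / P], [S → / . P] }  — shift, reduce
  I15: { [A → - d .] }  — reduce

I5 contains reduce item [S → / P .] and shift item [P → P . d] — shift-reduce conflict.
I14 contains reduce item [A → / / .] and shift items [A → . - d], [A → . / /], [A → / . /], [P → . / A -], [S → . +], [S → . / P] — shift-reduce conflict.

Answer: Yes — I5: [S → / P .] vs [P → P . d]; I14: [A → / / .] vs [A → . - d]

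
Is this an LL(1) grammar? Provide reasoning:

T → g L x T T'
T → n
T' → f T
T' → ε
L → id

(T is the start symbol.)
Relevant sets:
  FOLLOW(T') = { $, 'f' }

For T:
  PREDICT(T → g L x T T') = { 'g' }
  PREDICT(T → n) = { 'n' }
For T':
  PREDICT(T' → f T) = { 'f' }
  PREDICT(T' → ε) = { $, 'f' }
L has a single production, so nothing to check there.

Conflict found: Predict set conflict for T': { 'f' }
The grammar is NOT LL(1).

Answer: No. Predict set conflict for T': { 'f' }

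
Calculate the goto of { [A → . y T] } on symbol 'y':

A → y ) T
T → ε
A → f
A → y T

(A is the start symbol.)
GOTO(I, 'y') = CLOSURE({ [A → αX.β] : [A → α.Xβ] ∈ I, X = 'y' })

Items with dot before 'y', with the dot advanced:
  [A → . y T] → [A → y . T]
Closure of the advanced items:
  [A → y . T] has the dot before T: add [T → .]

GOTO = { [A → y . T], [T → .] }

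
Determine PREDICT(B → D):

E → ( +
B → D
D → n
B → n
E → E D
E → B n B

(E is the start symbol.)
PREDICT(B → D) = (FIRST(RHS) \ {ε}) ∪ (FOLLOW(B) if ε ∈ FIRST(RHS), i.e. RHS ⇒* ε)
FIRST(D) = { 'n' }
FIRST(D) = { 'n' }
ε ∉ FIRST(D), so FOLLOW(B) is not added.
PREDICT(B → D) = { 'n' }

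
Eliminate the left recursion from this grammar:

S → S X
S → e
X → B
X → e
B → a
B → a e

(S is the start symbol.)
S → e S'
S' → X S'
S' → ε
X → B
X → e
B → a
B → a e

S is directly left-recursive. The standard transformation for
  A → A α₁ | ... | A α_m | β₁ | ... | β_n
is
  A  → β₁ A' | ... | β_n A'
  A' → α₁ A' | ... | α_m A' | ε

S → e becomes S → e S'
S → S X becomes S' → X S'
Add S' → ε

Productions for other non-terminals are unchanged:
  X → B
  X → e
  B → a
  B → a e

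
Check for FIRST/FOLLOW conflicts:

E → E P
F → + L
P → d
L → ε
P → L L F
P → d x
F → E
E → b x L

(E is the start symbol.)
A FIRST/FOLLOW conflict occurs when a non-terminal N has a nullable alternative N → β (β ⇒* ε) and another alternative N → α with FIRST(α) ∩ FOLLOW(N) ≠ ∅: on such a lookahead the parser cannot decide between expanding α and letting N vanish via β.

Nullable non-terminals: L.
L has a nullable alternative but only one production, so nothing to check.

E, F, P have no nullable alternative, so no FIRST/FOLLOW check is needed there.

No FIRST/FOLLOW conflicts found.

Answer: No FIRST/FOLLOW conflicts.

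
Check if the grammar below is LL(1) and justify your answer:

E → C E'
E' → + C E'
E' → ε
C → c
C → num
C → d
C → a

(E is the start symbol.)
Yes, the grammar is LL(1).

Relevant sets:
  FOLLOW(E') = { $ }

For E':
  PREDICT(E' → '+' C E') = { '+' }
  PREDICT(E' → ε) = { $ }
For C:
  PREDICT(C → c) = { 'c' }
  PREDICT(C → num) = { 'num' }
  PREDICT(C → d) = { 'd' }
  PREDICT(C → a) = { 'a' }
E has a single production, so nothing to check there.

All predict sets are disjoint. The grammar IS LL(1).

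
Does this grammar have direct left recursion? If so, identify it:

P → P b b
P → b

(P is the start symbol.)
Yes, P is left-recursive

Direct left recursion occurs when N → N α for some non-terminal N (the right-hand side begins with the left-hand side itself).

P → P b b: LEFT RECURSIVE (starts with P)
P → b: starts with b

The grammar has direct left recursion on: P.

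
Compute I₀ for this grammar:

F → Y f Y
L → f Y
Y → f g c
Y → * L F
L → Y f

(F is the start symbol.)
{ [F → . Y f Y], [F' → . F], [Y → . * L F], [Y → . f g c] }

First, augment the grammar with F' → F
I₀ = CLOSURE({ [F' → . F] }):
  [F' → . F] has the dot before F: add [F → . Y f Y]
  [F → . Y f Y] has the dot before Y: add [Y → . f g c], [Y → . * L F]
No further items can be added.

I₀ = { [F → . Y f Y], [F' → . F], [Y → . * L F], [Y → . f g c] }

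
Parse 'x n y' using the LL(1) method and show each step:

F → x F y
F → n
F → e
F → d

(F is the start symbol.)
LL(1) parsing maintains a stack (initially the start symbol over $) and the input. At each step: if the stack top is a terminal, match it against the current input token; if it is a non-terminal N, replace it with the RHS of M[N, lookahead] (the unique production whose predict set contains the lookahead).

Stack is shown with the top on the left.

Stack    Input    Action
------------------------
F $      x n y $  output F → x F y
x F y $  x n y $  match 'x'
F y $    n y $    output F → n
n y $    n y $    match 'n'
y $      y $      match 'y'
$        $        accept

The string is accepted.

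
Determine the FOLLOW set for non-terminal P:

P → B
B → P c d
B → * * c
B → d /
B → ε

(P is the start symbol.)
{ $, 'c' }

To compute FOLLOW(P), find every occurrence of P on a right-hand side N → α P β: add FIRST(β) \ {ε}, and if β is empty or nullable also add FOLLOW(N). Iterate to a fixed point.

P is the start symbol, so $ ∈ FOLLOW(P).
In B → P c d: P is followed by c d, add FIRST(c d) \ {ε} = { 'c' }

Taking the union: FOLLOW(P) = { $, 'c' }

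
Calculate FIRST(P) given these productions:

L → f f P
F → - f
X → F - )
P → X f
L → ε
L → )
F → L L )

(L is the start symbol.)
{ ')', '-', 'f' }

To compute FIRST(P), examine every production with P on the left-hand side, reading each right-hand side left to right until a non-nullable symbol is reached.

FIRST sets of the other non-terminals involved (by the same procedure, iterated to a fixed point):
  FIRST(X) = { ')', '-', 'f' }

From P → X f:
  - X is a non-terminal: add FIRST(X) \ {ε} = { ')', '-', 'f' }
    X is not nullable, so stop

Collecting: FIRST(P) = { ')', '-', 'f' }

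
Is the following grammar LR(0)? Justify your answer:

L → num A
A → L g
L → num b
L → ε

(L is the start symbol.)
No. Shift-reduce conflict between [L → .] and [L → . num A]

Augment with L' → L and build the canonical LR(0) collection (I0 = CLOSURE({[L' → . L]}), then GOTO on every symbol after a dot until no new states appear). It has 7 states:
  I0: { [L → . num A], [L → . num b], [L → .], [L' → . L] }  — shift, reduce
  I1: { [L' → L .] }  — accept
  I2: { [A → . L g], [L → . num A], [L → . num b], [L → .], [L → num . A], [L → num . b] }  — shift, reduce
  I3: { [L → num A .] }  — reduce
  I4: { [A → L . g] }  — shift
  I5: { [L → num b .] }  — reduce
  I6: { [A → L g .] }  — reduce

Conflict in state I0:
  Shift-reduce conflict between [L → .] and [L → . num A]
So the grammar is NOT LR(0).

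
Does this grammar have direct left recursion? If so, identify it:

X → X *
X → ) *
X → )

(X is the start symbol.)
Yes, X is left-recursive

X → X *: LEFT RECURSIVE (starts with X)
X → ) *: starts with ')'
X → ): starts with ')'

The grammar has direct left recursion on: X.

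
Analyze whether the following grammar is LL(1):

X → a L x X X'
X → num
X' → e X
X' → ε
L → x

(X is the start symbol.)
A grammar is LL(1) if for each non-terminal N with multiple productions, the predict sets of those productions are pairwise disjoint, where PREDICT(N → α) = (FIRST(α) \ {ε}) ∪ (FOLLOW(N) if α ⇒* ε).

Relevant sets:
  FOLLOW(X') = { $, 'e' }

For X:
  PREDICT(X → a L x X X') = { 'a' }
  PREDICT(X → num) = { 'num' }
For X':
  PREDICT(X' → e X) = { 'e' }
  PREDICT(X' → ε) = { $, 'e' }
L has a single production, so nothing to check there.

Conflict found: Predict set conflict for X': { 'e' }
The grammar is NOT LL(1).

Answer: No. Predict set conflict for X': { 'e' }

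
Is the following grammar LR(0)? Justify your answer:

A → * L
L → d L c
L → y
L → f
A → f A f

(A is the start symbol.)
Augment with A' → A and build the canonical LR(0) collection (I0 = CLOSURE({[A' → . A]}), then GOTO on every symbol after a dot until no new states appear). It has 12 states:
  I0: { [A → . * L], [A → . f A f], [A' → . A] }  — shift
  I1: { [A → * . L], [L → . d L c], [L → . f], [L → . y] }  — shift
  I2: { [A' → A .] }  — accept
  I3: { [A → . * L], [A → . f A f], [A → f . A f] }  — shift
  I4: { [A → f A . f] }  — shift
  I5: { [A → f A f .] }  — reduce
  I6: { [A → * L .] }  — reduce
  I7: { [L → . d L c], [L → . f], [L → . y], [L → d . L c] }  — shift
  I8: { [L → f .] }  — reduce
  I9: { [L → y .] }  — reduce
  I10: { [L → d L . c] }  — shift
  I11: { [L → d L c .] }  — reduce

Every state is either a pure shift/goto state or contains exactly one complete item and nothing to shift — no conflicts. The grammar is LR(0).

Answer: Yes, the grammar is LR(0)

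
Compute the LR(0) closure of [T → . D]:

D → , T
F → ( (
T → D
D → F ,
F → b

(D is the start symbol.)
{ [D → . , T], [D → . F ,], [F → . ( (], [F → . b], [T → . D] }

To compute CLOSURE, for each item [A → α.Bβ] where B is a non-terminal, add [B → .γ] for all productions B → γ; repeat for the newly added items until nothing changes.

Start with: [T → . D]
  [T → . D] has the dot before D: add [D → . , T], [D → . F ,]
  [D → . F ,] has the dot before F: add [F → . ( (], [F → . b]
No further items can be added.

CLOSURE = { [D → . , T], [D → . F ,], [F → . ( (], [F → . b], [T → . D] }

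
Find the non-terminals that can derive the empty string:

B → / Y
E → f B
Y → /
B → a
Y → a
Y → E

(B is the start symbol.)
None

There are no ε-productions, so no non-terminal can derive ε.
No non-terminals are nullable.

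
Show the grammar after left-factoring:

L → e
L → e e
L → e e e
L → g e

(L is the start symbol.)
L → e L'
L' → ε
L' → e L''
L'' → ε
L'' → e
L → g e

Left-factoring transforms A → αβ₁ | αβ₂ into A → αA' and A' → β₁ | β₂
(α is the longest common prefix among the alternatives). Repeat until
no nonterminal has two alternatives with a common prefix.

Round 1: L has alternatives sharing prefix 'e'. Introduce L': L → e L'
  Add: L' → ε
  Add: L' → e
  Add: L' → e e

Round 2: L' has alternatives sharing prefix 'e'. Introduce L'': L' → e L''
  Add: L'' → ε
  Add: L'' → e

No remaining common prefixes — done.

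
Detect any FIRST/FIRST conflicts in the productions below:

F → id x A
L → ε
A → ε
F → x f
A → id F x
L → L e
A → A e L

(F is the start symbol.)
FIRST sets of the non-terminals at (or reachable through a nullable prefix from) the front of some alternative:
  FIRST(L) = { 'e', ε }
  FIRST(A) = { 'e', 'id', ε }

Productions for F:
  F → id x A: FIRST = { 'id' }
  F → x f: FIRST = { 'x' }
Productions for L:
  L → ε: FIRST = { ε }
  L → L e: FIRST = { 'e' }
Productions for A:
  A → ε: FIRST = { ε }
  A → id F x: FIRST = { 'id' }
  A → A e L: FIRST = { 'e', 'id' }

Conflict for A: A → id F x and A → A e L
  Overlap: { 'id' }

Answer: Yes. A → id F x / A → A e L on { 'id' }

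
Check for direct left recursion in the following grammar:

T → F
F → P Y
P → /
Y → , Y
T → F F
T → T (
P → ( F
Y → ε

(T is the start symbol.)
Yes, T is left-recursive

T → F: starts with F
F → P Y: starts with P
P → /: starts with '/'
Y → , Y: starts with ','
T → F F: starts with F
T → T (: LEFT RECURSIVE (starts with T)
P → ( F: starts with '('
Y → ε: starts with ε

The grammar has direct left recursion on: T.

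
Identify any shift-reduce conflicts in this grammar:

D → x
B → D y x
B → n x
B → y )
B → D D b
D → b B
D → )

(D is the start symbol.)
No shift-reduce conflicts

A shift-reduce conflict occurs when an LR(0) state has both:
  - a complete (reduce) item [A → α .] (dot at the end), and
  - a shift item [B → β . c γ] (dot before a terminal).

Augment with D' → D and build the canonical LR(0) collection (I0 = CLOSURE({[D' → . D]}), then GOTO on every symbol after a dot until no new states appear). It has 15 states:
  I0: { [D → . )], [D → . b B], [D → . x], [D' → . D] }  — shift
  I1: { [D → ) .] }  — reduce
  I2: { [D' → D .] }  — accept
  I3: { [B → . D D b], [B → . D y x], [B → . n x], [B → . y )], [D → . )], [D → . b B], [D → . x], [D → b . B] }  — shift
  I4: { [D → x .] }  — reduce
  I5: { [D → b B .] }  — reduce
  I6: { [B → D . D b], [B → D . y x], [D → . )], [D → . b B], [D → . x] }  — shift
  I7: { [B → n . x] }  — shift
  I8: { [B → y . )] }  — shift
  I9: { [B → y ) .] }  — reduce
  I10: { [B → n x .] }  — reduce
  I11: { [B → D D . b] }  — shift
  I12: { [B → D y . x] }  — shift
  I13: { [B → D y x .] }  — reduce
  I14: { [B → D D b .] }  — reduce

No state contains both a complete item and a shift item.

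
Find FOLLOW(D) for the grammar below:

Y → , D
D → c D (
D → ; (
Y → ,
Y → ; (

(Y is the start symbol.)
{ $, '(' }

In Y → , D: D is at the end, add FOLLOW(Y)
In D → c D (: D is followed by '(', add FIRST('(') \ {ε} = { '(' }

The FOLLOW sets referred to above (computed the same way, to a fixed point):
  FOLLOW(Y) = { $ }

Taking the union: FOLLOW(D) = { $, '(' }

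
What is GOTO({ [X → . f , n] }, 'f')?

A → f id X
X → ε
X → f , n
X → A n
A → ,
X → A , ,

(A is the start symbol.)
GOTO(I, 'f') = CLOSURE({ [A → αX.β] : [A → α.Xβ] ∈ I, X = 'f' })

Items with dot before 'f', with the dot advanced:
  [X → . f , n] → [X → f . , n]
Closure adds nothing (no advanced item has the dot before a non-terminal).

GOTO = { [X → f . , n] }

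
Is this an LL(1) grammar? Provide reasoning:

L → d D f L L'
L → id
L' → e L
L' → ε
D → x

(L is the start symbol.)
No. Predict set conflict for L': { 'e' }

Relevant sets:
  FOLLOW(L') = { $, 'e' }

For L:
  PREDICT(L → d D f L L') = { 'd' }
  PREDICT(L → id) = { 'id' }
For L':
  PREDICT(L' → e L) = { 'e' }
  PREDICT(L' → ε) = { $, 'e' }
D has a single production, so nothing to check there.

Conflict found: Predict set conflict for L': { 'e' }
The grammar is NOT LL(1).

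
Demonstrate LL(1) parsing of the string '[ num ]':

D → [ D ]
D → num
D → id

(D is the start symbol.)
LL(1) parsing maintains a stack (initially the start symbol over $) and the input. At each step: if the stack top is a terminal, match it against the current input token; if it is a non-terminal N, replace it with the RHS of M[N, lookahead] (the unique production whose predict set contains the lookahead).

Stack is shown with the top on the left.

Stack    Input      Action
--------------------------
D $      [ num ] $  output D → [ D ]
[ D ] $  [ num ] $  match '['
D ] $    num ] $    output D → num
num ] $  num ] $    match 'num'
] $      ] $        match ']'
$        $          accept

The string is accepted.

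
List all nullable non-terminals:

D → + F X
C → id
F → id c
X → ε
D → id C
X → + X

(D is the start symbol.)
{ 'X' }

A non-terminal is nullable if it can derive ε (the empty string): either it has an ε-production, or it has a production whose right-hand side consists entirely of nullable non-terminals.

ε-productions: X → ε
So X is immediately nullable.
No further non-terminal can be added: every production for the remaining non-terminals contains a terminal or a non-nullable non-terminal.
Nullable = { 'X' }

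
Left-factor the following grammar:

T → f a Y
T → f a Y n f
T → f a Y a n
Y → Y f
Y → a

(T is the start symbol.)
Left-factoring transforms A → αβ₁ | αβ₂ into A → αA' and A' → β₁ | β₂
(α is the longest common prefix among the alternatives). Repeat until
no nonterminal has two alternatives with a common prefix.

Round 1: T has alternatives sharing prefix 'f a Y'. Introduce T': T → f a Y T'
  Add: T' → ε
  Add: T' → n f
  Add: T' → a n

No remaining common prefixes — done.

Resulting grammar:
T → f a Y T'
T' → ε
T' → n f
T' → a n
Y → Y f
Y → a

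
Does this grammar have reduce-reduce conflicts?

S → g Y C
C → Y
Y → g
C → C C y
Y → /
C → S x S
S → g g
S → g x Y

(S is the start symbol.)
Yes — I5: [S → g g .] vs [Y → g .]

Augment with S' → S and build the canonical LR(0) collection (I0 = CLOSURE({[S' → . S]}), then GOTO on every symbol after a dot until no new states appear). It has 17 states:
  I0: { [S → . g Y C], [S → . g g], [S → . g x Y], [S' → . S] }  — shift
  I1: { [S' → S .] }  — accept
  I2: { [S → g . Y C], [S → g . g], [S → g . x Y], [Y → . /], [Y → . g] }  — shift
  I3: { [Y → / .] }  — reduce
  I4: { [C → . C C y], [C → . S x S], [C → . Y], [S → . g Y C], [S → . g g], [S → . g x Y], [S → g Y . C], [Y → . /], [Y → . g] }  — shift
  I5: { [S → g g .], [Y → g .] }  — 2 reduces
  I6: { [S → g x . Y], [Y → . /], [Y → . g] }  — shift
  I7: { [S → g x Y .] }  — reduce
  I8: { [Y → g .] }  — reduce
  I9: { [C → . C C y], [C → . S x S], [C → . Y], [C → C . C y], [S → . g Y C], [S → . g g], [S → . g x Y], [S → g Y C .], [Y → . /], [Y → . g] }  — shift, reduce
  I10: { [C → S . x S] }  — shift
  I11: { [C → Y .] }  — reduce
  I12: { [S → g . Y C], [S → g . g], [S → g . x Y], [Y → . /], [Y → . g], [Y → g .] }  — shift, reduce
  I13: { [C → S x . S], [S → . g Y C], [S → . g g], [S → . g x Y] }  — shift
  I14: { [C → S x S .] }  — reduce
  I15: { [C → . C C y], [C → . S x S], [C → . Y], [C → C . C y], [C → C C . y], [S → . g Y C], [S → . g g], [S → . g x Y], [Y → . /], [Y → . g] }  — shift
  I16: { [C → C C y .] }  — reduce

I5 contains complete items [S → g g .], [Y → g .] — reduce-reduce conflict.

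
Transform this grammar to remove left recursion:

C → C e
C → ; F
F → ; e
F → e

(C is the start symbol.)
C is directly left-recursive. The standard transformation for
  A → A α₁ | ... | A α_m | β₁ | ... | β_n
is
  A  → β₁ A' | ... | β_n A'
  A' → α₁ A' | ... | α_m A' | ε

C → ; F becomes C → ; F C'
C → C e becomes C' → e C'
Add C' → ε

Productions for other non-terminals are unchanged:
  F → ; e
  F → e

Resulting grammar:
C → ; F C'
C' → e C'
C' → ε
F → ; e
F → e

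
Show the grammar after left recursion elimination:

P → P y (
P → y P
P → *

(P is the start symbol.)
P is directly left-recursive. The standard transformation for
  A → A α₁ | ... | A α_m | β₁ | ... | β_n
is
  A  → β₁ A' | ... | β_n A'
  A' → α₁ A' | ... | α_m A' | ε

P → y P becomes P → y P P'
P → * becomes P → * P'
P → P y ( becomes P' → y ( P'
Add P' → ε

Resulting grammar:
P → y P P'
P → * P'
P' → y ( P'
P' → ε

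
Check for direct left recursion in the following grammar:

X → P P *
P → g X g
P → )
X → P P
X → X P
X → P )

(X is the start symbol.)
Direct left recursion occurs when N → N α for some non-terminal N (the right-hand side begins with the left-hand side itself).

X → P P *: starts with P
P → g X g: starts with g
P → ): starts with ')'
X → P P: starts with P
X → X P: LEFT RECURSIVE (starts with X)
X → P ): starts with P

The grammar has direct left recursion on: X.

Answer: Yes, X is left-recursive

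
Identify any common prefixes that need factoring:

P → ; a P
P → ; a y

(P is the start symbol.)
Left-factoring is needed when two productions for the same non-terminal
share a common prefix on the right-hand side.

Productions for P:
  P → ; a P
  P → ; a y

Found common prefix '; a' in productions for P

Answer: Yes, P has productions with common prefix '; a'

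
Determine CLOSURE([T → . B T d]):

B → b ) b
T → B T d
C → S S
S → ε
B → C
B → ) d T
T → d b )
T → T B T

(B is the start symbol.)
{ [B → . ) d T], [B → . C], [B → . b ) b], [C → . S S], [S → .], [T → . B T d] }

Start with: [T → . B T d]
  [T → . B T d] has the dot before B: add [B → . b ) b], [B → . C], [B → . ) d T]
  [B → . C] has the dot before C: add [C → . S S]
  [C → . S S] has the dot before S: add [S → .]
No further items can be added.

CLOSURE = { [B → . ) d T], [B → . C], [B → . b ) b], [C → . S S], [S → .], [T → . B T d] }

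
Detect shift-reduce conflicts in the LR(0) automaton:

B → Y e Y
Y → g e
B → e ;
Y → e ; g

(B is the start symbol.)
Yes — I6: [B → e ; .] vs [Y → e ; . g]

A shift-reduce conflict occurs when an LR(0) state has both:
  - a complete (reduce) item [A → α .] (dot at the end), and
  - a shift item [B → β . c γ] (dot before a terminal).

Augment with B' → B and build the canonical LR(0) collection (I0 = CLOSURE({[B' → . B]}), then GOTO on every symbol after a dot until no new states appear). It has 12 states:
  I0: { [B → . Y e Y], [B → . e ;], [B' → . B], [Y → . e ; g], [Y → . g e] }  — shift
  I1: { [B' → B .] }  — accept
  I2: { [B → Y . e Y] }  — shift
  I3: { [B → e . ;], [Y → e . ; g] }  — shift
  I4: { [Y → g . e] }  — shift
  I5: { [Y → g e .] }  — reduce
  I6: { [B → e ; .], [Y → e ; . g] }  — shift, reduce
  I7: { [Y → e ; g .] }  — reduce
  I8: { [B → Y e . Y], [Y → . e ; g], [Y → . g e] }  — shift
  I9: { [B → Y e Y .] }  — reduce
  I10: { [Y → e . ; g] }  — shift
  I11: { [Y → e ; . g] }  — shift

I6 contains reduce item [B → e ; .] and shift item [Y → e ; . g] — shift-reduce conflict.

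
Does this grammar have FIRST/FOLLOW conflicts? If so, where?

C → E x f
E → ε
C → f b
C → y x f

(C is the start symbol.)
No FIRST/FOLLOW conflicts.

Nullable non-terminals: E.
E has a nullable alternative but only one production, so nothing to check.

C has no nullable alternative, so no FIRST/FOLLOW check is needed there.

No FIRST/FOLLOW conflicts found.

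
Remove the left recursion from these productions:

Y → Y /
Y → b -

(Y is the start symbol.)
Y is directly left-recursive. The standard transformation for
  A → A α₁ | ... | A α_m | β₁ | ... | β_n
is
  A  → β₁ A' | ... | β_n A'
  A' → α₁ A' | ... | α_m A' | ε

Y → b - becomes Y → b - Y'
Y → Y / becomes Y' → / Y'
Add Y' → ε

Resulting grammar:
Y → b - Y'
Y' → / Y'
Y' → ε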